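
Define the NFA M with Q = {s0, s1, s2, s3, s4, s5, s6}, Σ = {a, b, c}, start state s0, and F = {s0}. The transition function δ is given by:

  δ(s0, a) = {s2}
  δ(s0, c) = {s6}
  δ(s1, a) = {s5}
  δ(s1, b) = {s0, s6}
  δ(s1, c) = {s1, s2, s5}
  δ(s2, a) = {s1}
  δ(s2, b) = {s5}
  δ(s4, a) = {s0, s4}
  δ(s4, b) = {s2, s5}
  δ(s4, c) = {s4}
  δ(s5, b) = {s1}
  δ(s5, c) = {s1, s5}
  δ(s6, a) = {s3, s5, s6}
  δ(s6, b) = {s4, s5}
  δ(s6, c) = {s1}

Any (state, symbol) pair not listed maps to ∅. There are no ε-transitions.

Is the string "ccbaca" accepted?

No

Start in {s0}.
Read 'c': {s0} → {s6}.
Read 'c': {s6} → {s1}.
Read 'b': {s1} → {s0, s6}.
Read 'a': {s0, s6} → {s2, s3, s5, s6}.
Read 'c': {s2, s3, s5, s6} → {s1, s5}.
Read 'a': {s1, s5} → {s5}.
The final set {s5} contains no accepting state.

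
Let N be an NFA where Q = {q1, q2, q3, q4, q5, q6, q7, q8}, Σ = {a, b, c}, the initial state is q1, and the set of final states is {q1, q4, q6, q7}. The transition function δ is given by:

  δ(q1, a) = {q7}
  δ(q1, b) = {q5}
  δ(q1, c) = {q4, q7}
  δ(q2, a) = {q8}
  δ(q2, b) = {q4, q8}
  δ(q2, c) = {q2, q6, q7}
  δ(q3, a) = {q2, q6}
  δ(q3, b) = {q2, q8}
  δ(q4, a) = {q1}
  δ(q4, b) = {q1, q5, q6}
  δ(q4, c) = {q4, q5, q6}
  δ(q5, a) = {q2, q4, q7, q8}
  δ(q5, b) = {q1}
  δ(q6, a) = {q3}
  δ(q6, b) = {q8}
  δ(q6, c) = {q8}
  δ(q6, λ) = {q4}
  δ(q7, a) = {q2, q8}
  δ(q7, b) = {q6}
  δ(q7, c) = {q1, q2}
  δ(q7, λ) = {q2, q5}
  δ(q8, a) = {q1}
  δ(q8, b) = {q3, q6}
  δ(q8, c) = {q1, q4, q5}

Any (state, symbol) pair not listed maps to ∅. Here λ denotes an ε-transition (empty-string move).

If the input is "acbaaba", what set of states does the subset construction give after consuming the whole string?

{q1, q2, q3, q4, q5, q6, q7, q8}

Start in {q1}.
Read 'a': q1→{q7}; union {q7}; ε-closure = {q2, q5, q7}.
Read 'c': q2→{q2, q6, q7}, q5→∅, q7→{q1, q2}; union {q1, q2, q6, q7}; ε-closure = {q1, q2, q4, q5, q6, q7}.
Read 'b': q1→{q5}, q2→{q4, q8}, q4→{q1, q5, q6}, q5→{q1}, q6→{q8}, q7→{q6}; now {q1, q4, q5, q6, q8}.
Read 'a': q1→{q7}, q4→{q1}, q5→{q2, q4, q7, q8}, q6→{q3}, q8→{q1}; union {q1, q2, q3, q4, q7, q8}; ε-closure = {q1, q2, q3, q4, q5, q7, q8}.
Read 'a': q1→{q7}, q2→{q8}, q3→{q2, q6}, q4→{q1}, q5→{q2, q4, q7, q8}, q7→{q2, q8}, q8→{q1}; union {q1, q2, q4, q6, q7, q8}; ε-closure = {q1, q2, q4, q5, q6, q7, q8}.
Read 'b': q1→{q5}, q2→{q4, q8}, q4→{q1, q5, q6}, q5→{q1}, q6→{q8}, q7→{q6}, q8→{q3, q6}; now {q1, q3, q4, q5, q6, q8}.
Read 'a': q1→{q7}, q3→{q2, q6}, q4→{q1}, q5→{q2, q4, q7, q8}, q6→{q3}, q8→{q1}; union {q1, q2, q3, q4, q6, q7, q8}; ε-closure = {q1, q2, q3, q4, q5, q6, q7, q8}.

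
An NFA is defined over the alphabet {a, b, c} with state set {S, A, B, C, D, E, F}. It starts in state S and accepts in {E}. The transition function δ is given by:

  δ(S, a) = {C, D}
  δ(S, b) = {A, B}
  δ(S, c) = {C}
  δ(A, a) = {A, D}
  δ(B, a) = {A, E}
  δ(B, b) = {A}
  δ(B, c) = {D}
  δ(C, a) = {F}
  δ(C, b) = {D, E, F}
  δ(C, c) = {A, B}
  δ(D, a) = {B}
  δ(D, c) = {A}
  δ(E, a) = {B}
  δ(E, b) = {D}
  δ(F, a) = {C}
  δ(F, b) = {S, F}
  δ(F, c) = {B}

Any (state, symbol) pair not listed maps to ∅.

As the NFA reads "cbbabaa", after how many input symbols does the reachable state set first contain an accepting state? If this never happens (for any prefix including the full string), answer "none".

Start in {S}.
Read 'c': S→{C}; now {C}.
Read 'b': C→{D, E, F}; now {D, E, F}.
None of the earlier sets intersect F, but {D, E, F} does.

2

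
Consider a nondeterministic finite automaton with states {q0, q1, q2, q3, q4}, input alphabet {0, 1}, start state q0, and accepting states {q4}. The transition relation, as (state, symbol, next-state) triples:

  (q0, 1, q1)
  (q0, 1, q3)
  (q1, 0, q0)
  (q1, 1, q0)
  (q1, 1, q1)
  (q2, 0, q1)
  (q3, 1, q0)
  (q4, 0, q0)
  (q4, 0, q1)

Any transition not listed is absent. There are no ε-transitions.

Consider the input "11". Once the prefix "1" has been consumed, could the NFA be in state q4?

No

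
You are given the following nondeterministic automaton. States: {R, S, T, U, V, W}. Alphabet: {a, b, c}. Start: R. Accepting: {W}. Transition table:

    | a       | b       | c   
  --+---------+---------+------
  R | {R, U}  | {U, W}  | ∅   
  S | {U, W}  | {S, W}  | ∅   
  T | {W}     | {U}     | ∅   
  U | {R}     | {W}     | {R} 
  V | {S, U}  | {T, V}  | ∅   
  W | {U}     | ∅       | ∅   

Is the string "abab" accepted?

Start in {R}.
Read 'a': R→{R, U}; now {R, U}.
Read 'b': R→{U, W}, U→{W}; now {U, W}.
Read 'a': U→{R}, W→{U}; now {R, U}.
Read 'b': R→{U, W}, U→{W}; now {U, W}.
The final set {U, W} contains the accepting state W.

Yes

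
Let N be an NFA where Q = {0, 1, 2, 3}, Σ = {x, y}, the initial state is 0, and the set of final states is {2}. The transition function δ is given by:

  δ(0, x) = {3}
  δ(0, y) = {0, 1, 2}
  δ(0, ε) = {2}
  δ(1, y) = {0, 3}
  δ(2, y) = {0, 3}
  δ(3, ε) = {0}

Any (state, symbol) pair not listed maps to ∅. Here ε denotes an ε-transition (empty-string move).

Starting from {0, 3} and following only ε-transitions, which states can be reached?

Begin with {0, 3}.
ε-move 0 → 2; add 2.

{0, 2, 3}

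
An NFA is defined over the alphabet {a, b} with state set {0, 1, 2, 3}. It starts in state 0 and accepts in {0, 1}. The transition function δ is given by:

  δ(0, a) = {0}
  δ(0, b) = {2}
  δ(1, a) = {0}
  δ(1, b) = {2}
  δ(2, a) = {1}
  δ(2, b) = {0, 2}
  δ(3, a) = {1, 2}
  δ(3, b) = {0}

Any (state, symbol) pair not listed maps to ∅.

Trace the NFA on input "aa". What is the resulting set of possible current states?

{0}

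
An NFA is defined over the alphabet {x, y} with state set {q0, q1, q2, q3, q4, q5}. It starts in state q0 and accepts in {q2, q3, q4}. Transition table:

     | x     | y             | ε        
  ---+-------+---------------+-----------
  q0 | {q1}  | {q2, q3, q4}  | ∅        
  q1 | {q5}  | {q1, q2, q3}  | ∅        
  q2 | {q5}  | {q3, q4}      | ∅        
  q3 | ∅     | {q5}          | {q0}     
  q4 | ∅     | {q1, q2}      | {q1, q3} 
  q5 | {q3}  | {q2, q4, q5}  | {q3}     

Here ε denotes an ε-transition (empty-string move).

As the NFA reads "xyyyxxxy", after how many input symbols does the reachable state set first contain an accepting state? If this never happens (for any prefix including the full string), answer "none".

2

Start in {q0}.
Read 'x': {q0} → {q1}.
Read 'y': {q1} → {q0, q1, q2, q3}.
None of the earlier sets intersect F, but {q0, q1, q2, q3} does.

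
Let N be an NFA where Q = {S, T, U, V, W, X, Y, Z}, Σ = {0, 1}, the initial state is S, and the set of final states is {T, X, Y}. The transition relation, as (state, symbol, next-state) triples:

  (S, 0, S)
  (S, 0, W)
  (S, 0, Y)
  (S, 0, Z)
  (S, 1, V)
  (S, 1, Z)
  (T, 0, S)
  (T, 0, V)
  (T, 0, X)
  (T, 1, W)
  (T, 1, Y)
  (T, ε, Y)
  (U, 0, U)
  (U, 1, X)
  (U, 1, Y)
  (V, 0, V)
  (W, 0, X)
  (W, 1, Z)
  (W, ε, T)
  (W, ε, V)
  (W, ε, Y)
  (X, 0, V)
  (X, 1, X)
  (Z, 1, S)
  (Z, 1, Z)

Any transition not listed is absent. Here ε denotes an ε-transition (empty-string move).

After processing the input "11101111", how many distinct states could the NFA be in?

6

Start in {S}.
Read '1': S→{V, Z}; now {V, Z}.
Read '1': V→∅, Z→{S, Z}; now {S, Z}.
Read '1': S→{V, Z}, Z→{S, Z}; now {S, V, Z}.
Read '0': S→{S, W, Y, Z}, V→{V}, Z→∅; union {S, V, W, Y, Z}; ε-closure = {S, T, V, W, Y, Z}.
Read '1': S→{V, Z}, T→{W, Y}, V→∅, W→{Z}, Y→∅, Z→{S, Z}; union {S, V, W, Y, Z}; ε-closure = {S, T, V, W, Y, Z}.
Read '1': S→{V, Z}, T→{W, Y}, V→∅, W→{Z}, Y→∅, Z→{S, Z}; union {S, V, W, Y, Z}; ε-closure = {S, T, V, W, Y, Z}.
Read '1': S→{V, Z}, T→{W, Y}, V→∅, W→{Z}, Y→∅, Z→{S, Z}; union {S, V, W, Y, Z}; ε-closure = {S, T, V, W, Y, Z}.
Read '1': S→{V, Z}, T→{W, Y}, V→∅, W→{Z}, Y→∅, Z→{S, Z}; union {S, V, W, Y, Z}; ε-closure = {S, T, V, W, Y, Z}.
That set has 6 states.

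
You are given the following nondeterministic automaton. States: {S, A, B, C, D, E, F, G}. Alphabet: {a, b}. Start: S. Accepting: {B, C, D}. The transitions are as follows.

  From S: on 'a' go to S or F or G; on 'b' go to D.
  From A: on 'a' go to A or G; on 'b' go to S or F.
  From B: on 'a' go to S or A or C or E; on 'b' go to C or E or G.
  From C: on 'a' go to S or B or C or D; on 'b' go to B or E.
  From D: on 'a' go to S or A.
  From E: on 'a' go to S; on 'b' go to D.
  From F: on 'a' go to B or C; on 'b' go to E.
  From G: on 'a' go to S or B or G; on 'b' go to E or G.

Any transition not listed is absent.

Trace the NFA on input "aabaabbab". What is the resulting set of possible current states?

{S, B, C, D, E, F, G}

Start in {S}.
Read 'a': S→{S, F, G}; now {S, F, G}.
Read 'a': S→{S, F, G}, F→{B, C}, G→{S, B, G}; now {S, B, C, F, G}.
Read 'b': S→{D}, B→{C, E, G}, C→{B, E}, F→{E}, G→{E, G}; now {B, C, D, E, G}.
Read 'a': B→{S, A, C, E}, C→{S, B, C, D}, D→{S, A}, E→{S}, G→{S, B, G}; now {S, A, B, C, D, E, G}.
Read 'a': S→{S, F, G}, A→{A, G}, B→{S, A, C, E}, C→{S, B, C, D}, D→{S, A}, E→{S}, G→{S, B, G}; now {S, A, B, C, D, E, F, G}.
Read 'b': S→{D}, A→{S, F}, B→{C, E, G}, C→{B, E}, D→∅, E→{D}, F→{E}, G→{E, G}; now {S, B, C, D, E, F, G}.
Read 'b': S→{D}, B→{C, E, G}, C→{B, E}, D→∅, E→{D}, F→{E}, G→{E, G}; now {B, C, D, E, G}.
Read 'a': B→{S, A, C, E}, C→{S, B, C, D}, D→{S, A}, E→{S}, G→{S, B, G}; now {S, A, B, C, D, E, G}.
Read 'b': S→{D}, A→{S, F}, B→{C, E, G}, C→{B, E}, D→∅, E→{D}, G→{E, G}; now {S, B, C, D, E, F, G}.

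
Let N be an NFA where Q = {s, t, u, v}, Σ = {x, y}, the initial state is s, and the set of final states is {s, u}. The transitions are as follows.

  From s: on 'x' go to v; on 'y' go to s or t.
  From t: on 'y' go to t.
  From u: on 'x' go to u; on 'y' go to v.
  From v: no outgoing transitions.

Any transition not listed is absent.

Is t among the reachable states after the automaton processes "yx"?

Start in {s}.
Read 'y': s→{s, t}; now {s, t}.
Read 'x': s→{v}, t→∅; now {v}.
State t is not in {v}.

No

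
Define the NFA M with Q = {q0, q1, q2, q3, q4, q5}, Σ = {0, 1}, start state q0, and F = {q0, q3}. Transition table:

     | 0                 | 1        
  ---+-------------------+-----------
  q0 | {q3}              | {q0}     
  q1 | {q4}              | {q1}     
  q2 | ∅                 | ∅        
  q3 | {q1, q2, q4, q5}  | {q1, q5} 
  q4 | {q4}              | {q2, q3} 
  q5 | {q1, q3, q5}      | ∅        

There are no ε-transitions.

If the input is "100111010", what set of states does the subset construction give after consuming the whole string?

Start in {q0}.
Read '1': {q0} → {q0}.
Read '0': {q0} → {q3}.
Read '0': {q3} → {q1, q2, q4, q5}.
Read '1': {q1, q2, q4, q5} → {q1, q2, q3}.
Read '1': {q1, q2, q3} → {q1, q5}.
Read '1': {q1, q5} → {q1}.
Read '0': {q1} → {q4}.
Read '1': {q4} → {q2, q3}.
Read '0': {q2, q3} → {q1, q2, q4, q5}.

{q1, q2, q4, q5}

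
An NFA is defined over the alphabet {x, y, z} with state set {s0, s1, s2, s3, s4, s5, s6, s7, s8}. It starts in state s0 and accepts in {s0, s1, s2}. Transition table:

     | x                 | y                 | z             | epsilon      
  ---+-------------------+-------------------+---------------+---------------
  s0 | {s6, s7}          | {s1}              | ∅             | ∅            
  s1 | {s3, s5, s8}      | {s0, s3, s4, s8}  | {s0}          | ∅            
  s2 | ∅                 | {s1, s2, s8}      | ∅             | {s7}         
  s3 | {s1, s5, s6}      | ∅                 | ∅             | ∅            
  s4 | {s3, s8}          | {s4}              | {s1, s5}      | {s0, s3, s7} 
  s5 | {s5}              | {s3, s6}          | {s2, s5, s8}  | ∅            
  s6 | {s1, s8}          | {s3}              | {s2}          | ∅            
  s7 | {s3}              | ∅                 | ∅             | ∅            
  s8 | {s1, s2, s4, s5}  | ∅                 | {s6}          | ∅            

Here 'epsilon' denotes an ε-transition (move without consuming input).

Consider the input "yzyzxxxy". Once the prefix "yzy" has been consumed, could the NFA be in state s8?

No

Start in {s0}.
Read 'y': {s0} → {s1}.
Read 'z': {s1} → {s0}.
Read 'y': {s0} → {s1}.
State s8 is not in {s1}.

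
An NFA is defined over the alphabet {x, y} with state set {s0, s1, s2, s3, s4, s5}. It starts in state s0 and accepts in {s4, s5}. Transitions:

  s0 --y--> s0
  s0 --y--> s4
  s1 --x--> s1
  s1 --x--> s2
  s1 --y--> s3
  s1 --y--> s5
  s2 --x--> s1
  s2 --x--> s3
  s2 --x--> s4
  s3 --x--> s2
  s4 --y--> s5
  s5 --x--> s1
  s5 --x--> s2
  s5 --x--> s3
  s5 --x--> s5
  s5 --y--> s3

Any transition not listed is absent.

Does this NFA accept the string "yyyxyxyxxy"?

Yes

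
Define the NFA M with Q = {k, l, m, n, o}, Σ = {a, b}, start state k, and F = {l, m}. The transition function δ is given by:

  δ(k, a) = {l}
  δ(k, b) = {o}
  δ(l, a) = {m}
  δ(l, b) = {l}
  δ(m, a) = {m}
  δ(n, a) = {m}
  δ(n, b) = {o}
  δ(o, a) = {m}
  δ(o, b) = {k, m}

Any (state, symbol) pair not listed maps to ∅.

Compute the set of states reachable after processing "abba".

Start in {k}.
Read 'a': {k} → {l}.
Read 'b': {l} → {l}.
Read 'b': {l} → {l}.
Read 'a': {l} → {m}.

{m}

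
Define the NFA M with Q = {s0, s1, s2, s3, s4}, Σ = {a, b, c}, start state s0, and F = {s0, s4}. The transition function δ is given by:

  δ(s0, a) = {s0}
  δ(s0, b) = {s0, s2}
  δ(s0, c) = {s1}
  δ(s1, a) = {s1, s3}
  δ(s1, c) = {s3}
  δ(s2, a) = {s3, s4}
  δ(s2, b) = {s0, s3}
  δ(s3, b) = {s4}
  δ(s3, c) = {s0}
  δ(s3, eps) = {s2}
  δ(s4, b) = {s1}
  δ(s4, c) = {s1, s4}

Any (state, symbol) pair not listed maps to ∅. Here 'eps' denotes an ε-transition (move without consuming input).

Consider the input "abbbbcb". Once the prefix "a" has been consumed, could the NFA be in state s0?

Yes

Start in {s0}.
Read 'a': s0→{s0}; now {s0}.
State s0 is in {s0}.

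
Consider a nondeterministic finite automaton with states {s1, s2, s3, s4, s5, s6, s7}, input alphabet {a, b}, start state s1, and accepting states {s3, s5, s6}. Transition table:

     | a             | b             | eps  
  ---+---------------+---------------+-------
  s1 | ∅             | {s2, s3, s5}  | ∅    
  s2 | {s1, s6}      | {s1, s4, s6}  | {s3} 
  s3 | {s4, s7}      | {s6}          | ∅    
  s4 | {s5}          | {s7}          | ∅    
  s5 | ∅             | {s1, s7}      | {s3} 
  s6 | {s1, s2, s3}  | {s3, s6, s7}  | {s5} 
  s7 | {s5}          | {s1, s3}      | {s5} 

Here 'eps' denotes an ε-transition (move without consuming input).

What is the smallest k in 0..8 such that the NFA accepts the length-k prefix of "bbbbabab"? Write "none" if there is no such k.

Start in {s1}.
Read 'b': s1→{s2, s3, s5}; now {s2, s3, s5}.
None of the earlier sets intersect F, but {s2, s3, s5} does.

1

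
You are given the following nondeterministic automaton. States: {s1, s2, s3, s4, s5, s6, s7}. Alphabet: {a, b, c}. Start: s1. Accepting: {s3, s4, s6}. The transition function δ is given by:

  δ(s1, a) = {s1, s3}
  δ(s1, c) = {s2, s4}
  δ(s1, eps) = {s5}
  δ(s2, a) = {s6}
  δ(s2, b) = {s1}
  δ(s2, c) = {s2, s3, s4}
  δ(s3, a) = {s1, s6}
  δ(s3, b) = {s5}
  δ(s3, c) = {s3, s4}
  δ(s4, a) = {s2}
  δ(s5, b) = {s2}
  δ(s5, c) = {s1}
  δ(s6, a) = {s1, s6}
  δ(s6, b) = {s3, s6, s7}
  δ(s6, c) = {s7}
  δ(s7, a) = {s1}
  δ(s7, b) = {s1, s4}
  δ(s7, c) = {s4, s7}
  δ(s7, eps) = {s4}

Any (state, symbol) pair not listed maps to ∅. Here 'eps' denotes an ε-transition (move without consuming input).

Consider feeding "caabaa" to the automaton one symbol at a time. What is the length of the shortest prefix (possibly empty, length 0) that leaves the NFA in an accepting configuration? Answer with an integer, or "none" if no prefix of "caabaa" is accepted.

1

Start: ε-closure({s1}) = {s1, s5}.
Read 'c': s1→{s2, s4}, s5→{s1}; union {s1, s2, s4}; ε-closure = {s1, s2, s4, s5}.
None of the earlier sets intersect F, but {s1, s2, s4, s5} does.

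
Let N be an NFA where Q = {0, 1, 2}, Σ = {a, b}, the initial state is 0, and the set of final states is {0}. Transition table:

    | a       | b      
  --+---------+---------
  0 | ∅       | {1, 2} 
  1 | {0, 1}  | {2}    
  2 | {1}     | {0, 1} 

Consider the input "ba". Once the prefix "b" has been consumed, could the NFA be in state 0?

No

Start in {0}.
Read 'b': 0→{1, 2}; now {1, 2}.
State 0 is not in {1, 2}.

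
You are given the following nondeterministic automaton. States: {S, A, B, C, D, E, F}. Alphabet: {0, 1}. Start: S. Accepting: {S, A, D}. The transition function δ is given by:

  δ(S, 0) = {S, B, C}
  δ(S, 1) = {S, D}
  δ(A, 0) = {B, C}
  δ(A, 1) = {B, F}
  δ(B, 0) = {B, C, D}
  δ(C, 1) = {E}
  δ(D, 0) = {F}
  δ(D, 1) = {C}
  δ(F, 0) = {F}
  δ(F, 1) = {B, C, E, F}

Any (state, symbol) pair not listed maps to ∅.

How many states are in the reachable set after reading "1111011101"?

Start in {S}.
Read '1': S→{S, D}; now {S, D}.
Read '1': S→{S, D}, D→{C}; now {S, C, D}.
Read '1': S→{S, D}, C→{E}, D→{C}; now {S, C, D, E}.
Read '1': S→{S, D}, C→{E}, D→{C}, E→∅; now {S, C, D, E}.
Read '0': S→{S, B, C}, C→∅, D→{F}, E→∅; now {S, B, C, F}.
Read '1': S→{S, D}, B→∅, C→{E}, F→{B, C, E, F}; now {S, B, C, D, E, F}.
Read '1': S→{S, D}, B→∅, C→{E}, D→{C}, E→∅, F→{B, C, E, F}; now {S, B, C, D, E, F}.
Read '1': S→{S, D}, B→∅, C→{E}, D→{C}, E→∅, F→{B, C, E, F}; now {S, B, C, D, E, F}.
Read '0': S→{S, B, C}, B→{B, C, D}, C→∅, D→{F}, E→∅, F→{F}; now {S, B, C, D, F}.
Read '1': S→{S, D}, B→∅, C→{E}, D→{C}, F→{B, C, E, F}; now {S, B, C, D, E, F}.
That set has 6 states.

6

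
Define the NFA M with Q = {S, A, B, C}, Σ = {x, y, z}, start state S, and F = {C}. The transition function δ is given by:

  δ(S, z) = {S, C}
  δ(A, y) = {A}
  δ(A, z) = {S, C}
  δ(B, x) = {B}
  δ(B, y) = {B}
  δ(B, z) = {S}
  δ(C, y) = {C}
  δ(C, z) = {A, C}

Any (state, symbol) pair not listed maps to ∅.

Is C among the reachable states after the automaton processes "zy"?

Yes

Start in {S}.
Read 'z': {S} → {S, C}.
Read 'y': {S, C} → {C}.
State C is in {C}.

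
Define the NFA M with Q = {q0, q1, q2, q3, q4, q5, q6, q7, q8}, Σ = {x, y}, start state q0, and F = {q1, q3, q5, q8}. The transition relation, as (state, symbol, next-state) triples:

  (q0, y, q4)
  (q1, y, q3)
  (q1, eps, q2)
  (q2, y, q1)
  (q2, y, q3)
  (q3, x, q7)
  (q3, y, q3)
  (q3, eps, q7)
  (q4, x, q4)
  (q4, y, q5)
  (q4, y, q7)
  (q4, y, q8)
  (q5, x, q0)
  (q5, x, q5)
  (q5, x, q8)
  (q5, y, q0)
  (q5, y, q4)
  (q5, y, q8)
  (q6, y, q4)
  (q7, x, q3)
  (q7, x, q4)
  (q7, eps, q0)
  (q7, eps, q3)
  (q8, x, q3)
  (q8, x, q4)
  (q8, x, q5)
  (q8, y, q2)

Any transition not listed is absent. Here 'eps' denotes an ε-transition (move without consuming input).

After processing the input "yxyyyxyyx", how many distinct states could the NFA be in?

Start in {q0}.
Read 'y': {q0} → {q4}.
Read 'x': {q4} → {q4}.
Read 'y': {q4} → {q0, q3, q5, q7, q8}.
Read 'y': {q0, q3, q5, q7, q8} → {q0, q2, q3, q4, q7, q8}.
Read 'y': {q0, q2, q3, q4, q7, q8} → {q0, q1, q2, q3, q4, q5, q7, q8}.
Read 'x': {q0, q1, q2, q3, q4, q5, q7, q8} → {q0, q3, q4, q5, q7, q8}.
Read 'y': {q0, q3, q4, q5, q7, q8} → {q0, q2, q3, q4, q5, q7, q8}.
Read 'y': {q0, q2, q3, q4, q5, q7, q8} → {q0, q1, q2, q3, q4, q5, q7, q8}.
Read 'x': {q0, q1, q2, q3, q4, q5, q7, q8} → {q0, q3, q4, q5, q7, q8}.
That set has 6 states.

6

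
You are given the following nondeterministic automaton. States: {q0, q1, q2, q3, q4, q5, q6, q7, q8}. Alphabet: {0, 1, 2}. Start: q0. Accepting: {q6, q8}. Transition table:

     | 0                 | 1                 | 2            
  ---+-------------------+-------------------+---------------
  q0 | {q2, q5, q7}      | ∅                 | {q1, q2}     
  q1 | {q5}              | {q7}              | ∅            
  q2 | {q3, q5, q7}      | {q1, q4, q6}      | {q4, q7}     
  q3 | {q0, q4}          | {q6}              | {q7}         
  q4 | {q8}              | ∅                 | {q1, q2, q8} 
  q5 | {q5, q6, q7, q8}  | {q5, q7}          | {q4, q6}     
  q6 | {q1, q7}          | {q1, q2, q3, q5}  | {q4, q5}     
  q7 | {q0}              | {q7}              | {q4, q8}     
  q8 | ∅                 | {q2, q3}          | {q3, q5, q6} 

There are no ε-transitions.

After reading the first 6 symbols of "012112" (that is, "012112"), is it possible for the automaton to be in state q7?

Yes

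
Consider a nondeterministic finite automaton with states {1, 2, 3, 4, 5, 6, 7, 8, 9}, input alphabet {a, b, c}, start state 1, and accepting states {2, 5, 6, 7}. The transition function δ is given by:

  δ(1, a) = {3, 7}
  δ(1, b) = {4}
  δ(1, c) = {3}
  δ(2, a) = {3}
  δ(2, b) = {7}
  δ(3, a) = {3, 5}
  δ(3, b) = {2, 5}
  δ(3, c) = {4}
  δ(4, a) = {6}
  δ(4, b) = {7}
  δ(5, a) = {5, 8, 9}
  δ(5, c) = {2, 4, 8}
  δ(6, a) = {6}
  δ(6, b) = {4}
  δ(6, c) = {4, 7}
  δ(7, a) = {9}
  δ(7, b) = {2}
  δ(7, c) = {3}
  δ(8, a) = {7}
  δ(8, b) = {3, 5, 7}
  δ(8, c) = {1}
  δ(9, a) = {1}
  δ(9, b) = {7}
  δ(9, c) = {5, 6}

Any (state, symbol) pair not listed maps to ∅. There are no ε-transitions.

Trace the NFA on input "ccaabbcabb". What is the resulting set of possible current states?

{7}

Start in {1}.
Read 'c': 1→{3}; now {3}.
Read 'c': 3→{4}; now {4}.
Read 'a': 4→{6}; now {6}.
Read 'a': 6→{6}; now {6}.
Read 'b': 6→{4}; now {4}.
Read 'b': 4→{7}; now {7}.
Read 'c': 7→{3}; now {3}.
Read 'a': 3→{3, 5}; now {3, 5}.
Read 'b': 3→{2, 5}, 5→∅; now {2, 5}.
Read 'b': 2→{7}, 5→∅; now {7}.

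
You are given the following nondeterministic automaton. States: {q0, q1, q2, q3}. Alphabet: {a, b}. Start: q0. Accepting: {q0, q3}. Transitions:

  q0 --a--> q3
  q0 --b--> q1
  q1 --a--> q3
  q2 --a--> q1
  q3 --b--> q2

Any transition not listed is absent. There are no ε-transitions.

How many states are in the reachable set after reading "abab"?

0

Start in {q0}.
Read 'a': {q0} → {q3}.
Read 'b': {q3} → {q2}.
Read 'a': {q2} → {q1}.
Read 'b': {q1} → ∅.
That set has 0 states.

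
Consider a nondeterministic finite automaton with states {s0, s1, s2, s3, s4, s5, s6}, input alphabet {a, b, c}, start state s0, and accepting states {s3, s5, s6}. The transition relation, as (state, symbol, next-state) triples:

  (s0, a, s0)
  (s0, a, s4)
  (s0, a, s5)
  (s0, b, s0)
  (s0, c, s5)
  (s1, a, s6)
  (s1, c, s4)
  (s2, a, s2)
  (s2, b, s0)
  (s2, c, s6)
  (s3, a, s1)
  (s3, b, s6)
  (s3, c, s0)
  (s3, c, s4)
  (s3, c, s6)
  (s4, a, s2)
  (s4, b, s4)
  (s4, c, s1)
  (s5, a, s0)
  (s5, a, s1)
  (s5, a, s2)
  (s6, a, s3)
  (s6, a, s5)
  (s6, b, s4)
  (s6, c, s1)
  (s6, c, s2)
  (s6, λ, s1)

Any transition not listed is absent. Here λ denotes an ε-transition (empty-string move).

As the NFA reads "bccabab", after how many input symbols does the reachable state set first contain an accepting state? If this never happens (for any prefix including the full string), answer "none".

2

Start in {s0}.
Read 'b': s0→{s0}; now {s0}.
Read 'c': s0→{s5}; now {s5}.
None of the earlier sets intersect F, but {s5} does.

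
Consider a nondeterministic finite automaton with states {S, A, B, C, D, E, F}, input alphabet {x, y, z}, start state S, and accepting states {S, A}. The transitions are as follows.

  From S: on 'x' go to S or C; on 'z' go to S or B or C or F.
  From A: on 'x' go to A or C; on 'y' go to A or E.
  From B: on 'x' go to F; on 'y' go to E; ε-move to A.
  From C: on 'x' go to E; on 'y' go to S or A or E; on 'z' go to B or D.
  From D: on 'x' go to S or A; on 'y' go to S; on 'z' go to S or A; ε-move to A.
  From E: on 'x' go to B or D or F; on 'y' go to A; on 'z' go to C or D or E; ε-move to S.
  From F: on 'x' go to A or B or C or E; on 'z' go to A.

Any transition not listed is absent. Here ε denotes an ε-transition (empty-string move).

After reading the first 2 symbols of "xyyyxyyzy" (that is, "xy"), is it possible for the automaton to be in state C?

Start in {S}.
Read 'x': S→{S, C}; now {S, C}.
Read 'y': S→∅, C→{S, A, E}; now {S, A, E}.
State C is not in {S, A, E}.

No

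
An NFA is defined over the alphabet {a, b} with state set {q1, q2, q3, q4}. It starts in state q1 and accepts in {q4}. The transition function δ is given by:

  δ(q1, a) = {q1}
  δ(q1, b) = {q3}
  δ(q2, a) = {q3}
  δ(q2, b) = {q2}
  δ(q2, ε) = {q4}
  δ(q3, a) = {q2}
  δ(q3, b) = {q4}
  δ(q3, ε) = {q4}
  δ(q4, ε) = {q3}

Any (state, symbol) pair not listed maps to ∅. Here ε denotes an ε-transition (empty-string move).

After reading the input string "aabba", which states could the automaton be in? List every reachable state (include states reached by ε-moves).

Start in {q1}.
Read 'a': {q1} → {q1}.
Read 'a': {q1} → {q1}.
Read 'b': {q1} → {q3, q4}.
Read 'b': {q3, q4} → {q3, q4}.
Read 'a': {q3, q4} → {q2, q3, q4}.

{q2, q3, q4}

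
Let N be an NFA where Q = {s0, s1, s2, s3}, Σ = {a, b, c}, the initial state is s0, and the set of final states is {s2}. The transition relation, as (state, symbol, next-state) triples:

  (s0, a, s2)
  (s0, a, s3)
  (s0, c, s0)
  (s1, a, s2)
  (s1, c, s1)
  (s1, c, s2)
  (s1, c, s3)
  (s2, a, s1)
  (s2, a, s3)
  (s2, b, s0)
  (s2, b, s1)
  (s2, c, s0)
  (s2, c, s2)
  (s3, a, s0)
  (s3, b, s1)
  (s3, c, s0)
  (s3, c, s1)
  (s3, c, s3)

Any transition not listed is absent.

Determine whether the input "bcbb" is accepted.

No

Start in {s0}.
Read 'b': s0→∅; now ∅.
The set is empty and remains empty for the remaining 3 symbols.
The final set ∅ contains no accepting state.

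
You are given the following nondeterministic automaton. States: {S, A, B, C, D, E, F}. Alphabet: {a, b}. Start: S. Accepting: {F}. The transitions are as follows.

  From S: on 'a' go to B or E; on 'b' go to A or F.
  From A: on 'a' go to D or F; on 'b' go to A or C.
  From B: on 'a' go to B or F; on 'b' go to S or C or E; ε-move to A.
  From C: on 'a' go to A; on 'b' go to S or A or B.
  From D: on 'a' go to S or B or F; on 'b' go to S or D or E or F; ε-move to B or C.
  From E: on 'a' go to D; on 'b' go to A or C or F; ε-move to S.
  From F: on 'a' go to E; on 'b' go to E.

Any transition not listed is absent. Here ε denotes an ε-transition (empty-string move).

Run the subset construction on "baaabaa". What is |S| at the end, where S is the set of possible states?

7

Start in {S}.
Read 'b': S→{A, F}; now {A, F}.
Read 'a': A→{D, F}, F→{E}; union {D, E, F}; ε-closure = {S, A, B, C, D, E, F}.
Read 'a': S→{B, E}, A→{D, F}, B→{B, F}, C→{A}, D→{S, B, F}, E→{D}, F→{E}; union {S, A, B, D, E, F}; ε-closure = {S, A, B, C, D, E, F}.
Read 'a': S→{B, E}, A→{D, F}, B→{B, F}, C→{A}, D→{S, B, F}, E→{D}, F→{E}; union {S, A, B, D, E, F}; ε-closure = {S, A, B, C, D, E, F}.
Read 'b': S→{A, F}, A→{A, C}, B→{S, C, E}, C→{S, A, B}, D→{S, D, E, F}, E→{A, C, F}, F→{E}; now {S, A, B, C, D, E, F}.
Read 'a': S→{B, E}, A→{D, F}, B→{B, F}, C→{A}, D→{S, B, F}, E→{D}, F→{E}; union {S, A, B, D, E, F}; ε-closure = {S, A, B, C, D, E, F}.
Read 'a': S→{B, E}, A→{D, F}, B→{B, F}, C→{A}, D→{S, B, F}, E→{D}, F→{E}; union {S, A, B, D, E, F}; ε-closure = {S, A, B, C, D, E, F}.
That set has 7 states.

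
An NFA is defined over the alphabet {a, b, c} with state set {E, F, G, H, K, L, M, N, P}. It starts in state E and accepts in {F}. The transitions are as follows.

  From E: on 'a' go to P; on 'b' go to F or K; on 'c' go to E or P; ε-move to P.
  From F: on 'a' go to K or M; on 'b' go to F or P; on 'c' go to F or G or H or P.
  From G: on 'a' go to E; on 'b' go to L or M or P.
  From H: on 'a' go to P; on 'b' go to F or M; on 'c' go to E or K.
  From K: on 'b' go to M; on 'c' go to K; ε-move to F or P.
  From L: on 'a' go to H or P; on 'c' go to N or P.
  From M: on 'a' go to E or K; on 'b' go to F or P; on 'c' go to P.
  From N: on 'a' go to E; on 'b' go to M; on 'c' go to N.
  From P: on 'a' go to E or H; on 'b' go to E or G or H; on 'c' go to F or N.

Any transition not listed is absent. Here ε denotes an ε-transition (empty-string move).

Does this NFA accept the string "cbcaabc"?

Yes

Start: ε-closure({E}) = {E, P}.
Read 'c': {E, P} → {E, F, N, P}.
Read 'b': {E, F, N, P} → {E, F, G, H, K, M, P}.
Read 'c': {E, F, G, H, K, M, P} → {E, F, G, H, K, N, P}.
Read 'a': {E, F, G, H, K, N, P} → {E, F, H, K, M, P}.
Read 'a': {E, F, H, K, M, P} → {E, F, H, K, M, P}.
Read 'b': {E, F, H, K, M, P} → {E, F, G, H, K, M, P}.
Read 'c': {E, F, G, H, K, M, P} → {E, F, G, H, K, N, P}.
The final set {E, F, G, H, K, N, P} contains the accepting state F.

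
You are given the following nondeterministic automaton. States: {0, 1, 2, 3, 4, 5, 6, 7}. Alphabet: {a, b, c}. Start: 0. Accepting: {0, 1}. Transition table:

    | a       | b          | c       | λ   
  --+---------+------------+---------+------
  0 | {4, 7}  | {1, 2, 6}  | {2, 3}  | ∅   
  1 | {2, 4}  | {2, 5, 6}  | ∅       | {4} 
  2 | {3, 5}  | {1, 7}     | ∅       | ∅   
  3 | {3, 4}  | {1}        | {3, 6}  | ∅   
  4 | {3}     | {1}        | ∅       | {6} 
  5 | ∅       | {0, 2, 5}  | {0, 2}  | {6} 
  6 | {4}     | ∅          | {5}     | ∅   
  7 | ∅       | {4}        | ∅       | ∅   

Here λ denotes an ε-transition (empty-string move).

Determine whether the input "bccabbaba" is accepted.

Start in {0}.
Read 'b': {0} → {1, 2, 4, 6}.
Read 'c': {1, 2, 4, 6} → {5, 6}.
Read 'c': {5, 6} → {0, 2, 5, 6}.
Read 'a': {0, 2, 5, 6} → {3, 4, 5, 6, 7}.
Read 'b': {3, 4, 5, 6, 7} → {0, 1, 2, 4, 5, 6}.
Read 'b': {0, 1, 2, 4, 5, 6} → {0, 1, 2, 4, 5, 6, 7}.
Read 'a': {0, 1, 2, 4, 5, 6, 7} → {2, 3, 4, 5, 6, 7}.
Read 'b': {2, 3, 4, 5, 6, 7} → {0, 1, 2, 4, 5, 6, 7}.
Read 'a': {0, 1, 2, 4, 5, 6, 7} → {2, 3, 4, 5, 6, 7}.
The final set {2, 3, 4, 5, 6, 7} contains no accepting state.

No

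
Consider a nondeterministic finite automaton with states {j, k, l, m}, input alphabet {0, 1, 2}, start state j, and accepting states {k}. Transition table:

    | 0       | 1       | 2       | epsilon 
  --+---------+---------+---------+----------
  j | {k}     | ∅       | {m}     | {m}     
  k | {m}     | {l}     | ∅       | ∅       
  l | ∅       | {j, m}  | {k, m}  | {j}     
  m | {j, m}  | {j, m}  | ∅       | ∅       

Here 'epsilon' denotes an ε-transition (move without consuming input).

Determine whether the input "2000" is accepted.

Yes

Start: ε-closure({j}) = {j, m}.
Read '2': {j, m} → {m}.
Read '0': {m} → {j, m}.
Read '0': {j, m} → {j, k, m}.
Read '0': {j, k, m} → {j, k, m}.
The final set {j, k, m} contains the accepting state k.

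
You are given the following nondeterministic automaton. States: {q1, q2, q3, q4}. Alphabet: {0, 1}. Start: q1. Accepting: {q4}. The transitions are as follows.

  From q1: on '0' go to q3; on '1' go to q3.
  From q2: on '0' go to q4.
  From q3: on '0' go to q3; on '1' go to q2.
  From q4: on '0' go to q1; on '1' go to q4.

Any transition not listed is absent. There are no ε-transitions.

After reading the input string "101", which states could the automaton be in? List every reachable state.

Start in {q1}.
Read '1': {q1} → {q3}.
Read '0': {q3} → {q3}.
Read '1': {q3} → {q2}.

{q2}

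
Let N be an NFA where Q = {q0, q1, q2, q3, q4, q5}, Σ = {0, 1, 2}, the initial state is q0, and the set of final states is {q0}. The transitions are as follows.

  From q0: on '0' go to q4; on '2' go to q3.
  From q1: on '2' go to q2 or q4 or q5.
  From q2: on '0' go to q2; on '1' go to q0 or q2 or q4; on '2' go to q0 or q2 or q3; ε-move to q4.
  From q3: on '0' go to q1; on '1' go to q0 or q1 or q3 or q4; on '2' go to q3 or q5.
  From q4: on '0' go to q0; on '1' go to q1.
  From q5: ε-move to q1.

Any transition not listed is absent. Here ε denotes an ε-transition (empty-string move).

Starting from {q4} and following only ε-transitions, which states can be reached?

Begin with {q4}.
No ε-moves leave this set, so the closure equals the set itself.

{q4}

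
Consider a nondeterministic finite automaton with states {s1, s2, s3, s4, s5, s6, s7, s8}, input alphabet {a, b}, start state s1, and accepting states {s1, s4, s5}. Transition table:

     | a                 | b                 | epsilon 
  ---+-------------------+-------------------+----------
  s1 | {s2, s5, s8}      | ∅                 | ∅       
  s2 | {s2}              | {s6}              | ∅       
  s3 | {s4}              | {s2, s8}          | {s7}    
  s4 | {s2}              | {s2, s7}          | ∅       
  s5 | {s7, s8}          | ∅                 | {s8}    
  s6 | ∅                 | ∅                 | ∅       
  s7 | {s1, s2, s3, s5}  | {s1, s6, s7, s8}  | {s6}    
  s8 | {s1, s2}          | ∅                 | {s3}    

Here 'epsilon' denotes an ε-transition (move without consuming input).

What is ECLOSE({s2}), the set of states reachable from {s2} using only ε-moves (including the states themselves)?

{s2}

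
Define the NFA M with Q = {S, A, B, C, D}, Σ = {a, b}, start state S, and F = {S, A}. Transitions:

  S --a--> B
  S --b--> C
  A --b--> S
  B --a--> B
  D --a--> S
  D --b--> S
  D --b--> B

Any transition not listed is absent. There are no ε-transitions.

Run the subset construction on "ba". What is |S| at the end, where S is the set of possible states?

0

Start in {S}.
Read 'b': {S} → {C}.
Read 'a': {C} → ∅.
That set has 0 states.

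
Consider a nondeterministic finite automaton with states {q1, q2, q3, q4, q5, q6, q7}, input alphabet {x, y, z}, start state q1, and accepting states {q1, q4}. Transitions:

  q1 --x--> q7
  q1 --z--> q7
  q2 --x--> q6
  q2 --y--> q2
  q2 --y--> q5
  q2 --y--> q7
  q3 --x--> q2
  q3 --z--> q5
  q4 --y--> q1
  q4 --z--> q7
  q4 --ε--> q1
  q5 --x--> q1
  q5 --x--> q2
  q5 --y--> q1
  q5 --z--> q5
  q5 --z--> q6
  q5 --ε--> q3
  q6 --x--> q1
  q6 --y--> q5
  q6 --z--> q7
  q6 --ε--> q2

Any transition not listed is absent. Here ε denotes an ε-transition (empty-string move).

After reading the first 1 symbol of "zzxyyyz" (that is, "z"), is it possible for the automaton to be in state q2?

Start in {q1}.
Read 'z': {q1} → {q7}.
State q2 is not in {q7}.

No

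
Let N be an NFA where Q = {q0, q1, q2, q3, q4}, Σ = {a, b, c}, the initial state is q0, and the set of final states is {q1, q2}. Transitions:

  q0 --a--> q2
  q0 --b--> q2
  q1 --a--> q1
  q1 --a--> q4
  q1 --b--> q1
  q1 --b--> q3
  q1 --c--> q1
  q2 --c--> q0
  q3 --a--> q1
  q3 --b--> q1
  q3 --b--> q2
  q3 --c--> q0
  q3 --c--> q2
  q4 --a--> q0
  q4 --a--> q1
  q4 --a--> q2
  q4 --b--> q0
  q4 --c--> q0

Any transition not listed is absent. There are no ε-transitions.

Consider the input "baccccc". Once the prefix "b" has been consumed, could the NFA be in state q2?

Start in {q0}.
Read 'b': q0→{q2}; now {q2}.
State q2 is in {q2}.

Yes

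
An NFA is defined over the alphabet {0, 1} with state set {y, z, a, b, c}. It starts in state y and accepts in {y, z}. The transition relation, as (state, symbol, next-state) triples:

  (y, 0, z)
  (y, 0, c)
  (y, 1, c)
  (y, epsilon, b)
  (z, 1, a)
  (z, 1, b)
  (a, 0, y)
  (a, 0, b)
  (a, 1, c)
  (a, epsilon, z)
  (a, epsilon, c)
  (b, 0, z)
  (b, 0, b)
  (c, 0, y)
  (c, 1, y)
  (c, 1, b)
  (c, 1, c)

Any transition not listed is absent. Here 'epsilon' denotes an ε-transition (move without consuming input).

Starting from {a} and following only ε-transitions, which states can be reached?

Begin with {a}.
ε-move a → z; add z.
ε-move a → c; add c.

{z, a, c}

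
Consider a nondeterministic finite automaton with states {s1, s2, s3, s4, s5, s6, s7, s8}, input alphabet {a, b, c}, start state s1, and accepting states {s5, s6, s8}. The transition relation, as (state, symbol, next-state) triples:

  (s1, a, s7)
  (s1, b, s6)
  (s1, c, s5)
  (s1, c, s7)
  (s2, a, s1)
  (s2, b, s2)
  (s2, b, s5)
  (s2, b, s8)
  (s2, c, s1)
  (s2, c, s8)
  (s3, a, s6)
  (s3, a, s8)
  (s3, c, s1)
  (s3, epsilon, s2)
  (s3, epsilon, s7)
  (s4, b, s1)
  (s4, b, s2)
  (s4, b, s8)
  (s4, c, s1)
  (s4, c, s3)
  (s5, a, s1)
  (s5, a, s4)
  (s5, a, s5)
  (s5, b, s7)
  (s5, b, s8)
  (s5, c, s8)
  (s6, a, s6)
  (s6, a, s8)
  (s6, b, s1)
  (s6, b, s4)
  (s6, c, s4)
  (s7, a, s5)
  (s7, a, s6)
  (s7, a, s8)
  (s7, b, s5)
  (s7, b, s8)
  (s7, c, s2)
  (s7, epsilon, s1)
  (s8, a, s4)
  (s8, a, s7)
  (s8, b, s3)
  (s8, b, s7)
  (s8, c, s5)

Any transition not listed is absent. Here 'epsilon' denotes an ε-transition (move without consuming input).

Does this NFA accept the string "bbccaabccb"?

Yes

Start in {s1}.
Read 'b': s1→{s6}; now {s6}.
Read 'b': s6→{s1, s4}; now {s1, s4}.
Read 'c': s1→{s5, s7}, s4→{s1, s3}; union {s1, s3, s5, s7}; ε-closure = {s1, s2, s3, s5, s7}.
Read 'c': s1→{s5, s7}, s2→{s1, s8}, s3→{s1}, s5→{s8}, s7→{s2}; now {s1, s2, s5, s7, s8}.
Read 'a': s1→{s7}, s2→{s1}, s5→{s1, s4, s5}, s7→{s5, s6, s8}, s8→{s4, s7}; now {s1, s4, s5, s6, s7, s8}.
Read 'a': s1→{s7}, s4→∅, s5→{s1, s4, s5}, s6→{s6, s8}, s7→{s5, s6, s8}, s8→{s4, s7}; now {s1, s4, s5, s6, s7, s8}.
Read 'b': s1→{s6}, s4→{s1, s2, s8}, s5→{s7, s8}, s6→{s1, s4}, s7→{s5, s8}, s8→{s3, s7}; now {s1, s2, s3, s4, s5, s6, s7, s8}.
Read 'c': s1→{s5, s7}, s2→{s1, s8}, s3→{s1}, s4→{s1, s3}, s5→{s8}, s6→{s4}, s7→{s2}, s8→{s5}; now {s1, s2, s3, s4, s5, s7, s8}.
Read 'c': s1→{s5, s7}, s2→{s1, s8}, s3→{s1}, s4→{s1, s3}, s5→{s8}, s7→{s2}, s8→{s5}; now {s1, s2, s3, s5, s7, s8}.
Read 'b': s1→{s6}, s2→{s2, s5, s8}, s3→∅, s5→{s7, s8}, s7→{s5, s8}, s8→{s3, s7}; union {s2, s3, s5, s6, s7, s8}; ε-closure = {s1, s2, s3, s5, s6, s7, s8}.
The final set {s1, s2, s3, s5, s6, s7, s8} contains the accepting states s5, s6, s8.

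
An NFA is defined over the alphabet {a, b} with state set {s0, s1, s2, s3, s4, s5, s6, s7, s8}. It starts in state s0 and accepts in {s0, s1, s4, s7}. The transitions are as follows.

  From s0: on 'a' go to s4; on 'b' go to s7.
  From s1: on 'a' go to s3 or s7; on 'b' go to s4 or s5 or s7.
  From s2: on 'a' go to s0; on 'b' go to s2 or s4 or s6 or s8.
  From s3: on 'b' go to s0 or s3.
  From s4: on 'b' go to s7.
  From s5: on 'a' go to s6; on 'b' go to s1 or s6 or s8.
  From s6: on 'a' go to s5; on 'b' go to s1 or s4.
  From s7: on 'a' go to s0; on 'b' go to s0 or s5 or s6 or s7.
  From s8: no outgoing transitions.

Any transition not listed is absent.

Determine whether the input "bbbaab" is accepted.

Start in {s0}.
Read 'b': s0→{s7}; now {s7}.
Read 'b': s7→{s0, s5, s6, s7}; now {s0, s5, s6, s7}.
Read 'b': s0→{s7}, s5→{s1, s6, s8}, s6→{s1, s4}, s7→{s0, s5, s6, s7}; now {s0, s1, s4, s5, s6, s7, s8}.
Read 'a': s0→{s4}, s1→{s3, s7}, s4→∅, s5→{s6}, s6→{s5}, s7→{s0}, s8→∅; now {s0, s3, s4, s5, s6, s7}.
Read 'a': s0→{s4}, s3→∅, s4→∅, s5→{s6}, s6→{s5}, s7→{s0}; now {s0, s4, s5, s6}.
Read 'b': s0→{s7}, s4→{s7}, s5→{s1, s6, s8}, s6→{s1, s4}; now {s1, s4, s6, s7, s8}.
The final set {s1, s4, s6, s7, s8} contains the accepting states s1, s4, s7.

Yes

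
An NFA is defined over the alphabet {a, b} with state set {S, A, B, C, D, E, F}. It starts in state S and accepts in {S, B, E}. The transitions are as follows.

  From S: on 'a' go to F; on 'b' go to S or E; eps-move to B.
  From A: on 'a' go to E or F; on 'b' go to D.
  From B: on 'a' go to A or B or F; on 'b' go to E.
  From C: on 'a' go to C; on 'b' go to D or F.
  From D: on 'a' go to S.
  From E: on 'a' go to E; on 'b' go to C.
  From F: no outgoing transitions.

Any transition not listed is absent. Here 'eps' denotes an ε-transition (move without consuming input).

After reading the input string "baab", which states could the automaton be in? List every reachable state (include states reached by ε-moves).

{C, D, E}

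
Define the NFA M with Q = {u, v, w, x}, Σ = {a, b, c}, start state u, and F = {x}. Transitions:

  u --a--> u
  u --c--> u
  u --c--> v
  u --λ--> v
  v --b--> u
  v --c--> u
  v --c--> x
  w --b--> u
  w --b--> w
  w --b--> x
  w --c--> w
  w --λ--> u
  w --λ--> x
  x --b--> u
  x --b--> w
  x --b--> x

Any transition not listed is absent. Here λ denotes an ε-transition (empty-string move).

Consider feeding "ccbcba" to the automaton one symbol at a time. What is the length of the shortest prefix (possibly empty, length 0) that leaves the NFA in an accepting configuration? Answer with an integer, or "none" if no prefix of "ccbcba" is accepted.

Start: ε-closure({u}) = {u, v}.
Read 'c': {u, v} → {u, v, x}.
None of the earlier sets intersect F, but {u, v, x} does.

1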